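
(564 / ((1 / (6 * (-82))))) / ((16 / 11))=-190773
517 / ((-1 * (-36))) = 14.36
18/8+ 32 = 137/4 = 34.25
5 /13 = 0.38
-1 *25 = -25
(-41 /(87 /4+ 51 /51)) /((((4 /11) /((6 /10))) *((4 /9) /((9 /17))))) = -109593 /30940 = -3.54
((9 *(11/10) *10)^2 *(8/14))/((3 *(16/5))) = 16335/28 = 583.39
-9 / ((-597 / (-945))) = -2835 / 199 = -14.25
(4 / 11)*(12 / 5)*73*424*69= 102513024 / 55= 1863873.16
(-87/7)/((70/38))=-1653/245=-6.75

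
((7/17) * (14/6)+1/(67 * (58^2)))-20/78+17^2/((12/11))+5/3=9985350643/37358061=267.29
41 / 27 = 1.52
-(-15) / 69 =5 / 23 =0.22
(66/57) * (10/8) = 55/38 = 1.45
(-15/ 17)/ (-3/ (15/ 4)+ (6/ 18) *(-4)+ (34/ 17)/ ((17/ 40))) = -225/ 656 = -0.34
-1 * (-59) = 59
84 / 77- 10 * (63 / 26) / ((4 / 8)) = -6774 / 143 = -47.37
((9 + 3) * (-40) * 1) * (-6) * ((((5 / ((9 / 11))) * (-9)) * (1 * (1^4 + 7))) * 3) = -3801600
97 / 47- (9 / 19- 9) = 9457 / 893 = 10.59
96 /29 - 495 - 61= -16028 /29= -552.69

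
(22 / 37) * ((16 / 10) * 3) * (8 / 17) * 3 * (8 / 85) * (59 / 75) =0.30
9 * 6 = 54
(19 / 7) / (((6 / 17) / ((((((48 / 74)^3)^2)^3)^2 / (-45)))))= -0.00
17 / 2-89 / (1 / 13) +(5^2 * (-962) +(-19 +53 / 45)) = -2269469 / 90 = -25216.32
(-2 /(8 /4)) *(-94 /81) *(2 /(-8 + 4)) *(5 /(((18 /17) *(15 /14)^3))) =-1096228 /492075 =-2.23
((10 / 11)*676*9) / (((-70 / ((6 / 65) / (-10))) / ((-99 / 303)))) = -4212 / 17675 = -0.24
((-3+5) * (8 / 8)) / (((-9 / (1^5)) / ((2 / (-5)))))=4 / 45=0.09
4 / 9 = 0.44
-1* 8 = -8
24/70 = 12/35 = 0.34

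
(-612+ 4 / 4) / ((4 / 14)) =-2138.50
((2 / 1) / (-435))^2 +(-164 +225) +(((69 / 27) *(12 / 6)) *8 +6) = 6805093 / 63075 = 107.89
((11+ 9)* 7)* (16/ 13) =2240/ 13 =172.31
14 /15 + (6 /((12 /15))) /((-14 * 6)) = 709 /840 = 0.84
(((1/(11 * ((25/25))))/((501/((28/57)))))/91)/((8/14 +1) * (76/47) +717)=1316/966718617579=0.00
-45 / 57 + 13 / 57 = -32 / 57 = -0.56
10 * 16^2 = 2560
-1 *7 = -7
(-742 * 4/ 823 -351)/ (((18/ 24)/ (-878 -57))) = 1091485340/ 2469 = 442075.88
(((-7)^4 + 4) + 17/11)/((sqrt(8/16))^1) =26472*sqrt(2)/11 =3403.37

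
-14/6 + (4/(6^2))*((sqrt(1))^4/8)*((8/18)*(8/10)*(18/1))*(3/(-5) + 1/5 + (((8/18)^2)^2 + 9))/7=-22978063/10333575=-2.22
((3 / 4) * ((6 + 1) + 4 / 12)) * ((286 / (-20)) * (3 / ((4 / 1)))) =-4719 / 80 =-58.99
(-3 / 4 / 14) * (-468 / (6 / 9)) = 1053 / 28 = 37.61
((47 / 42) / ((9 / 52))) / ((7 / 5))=6110 / 1323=4.62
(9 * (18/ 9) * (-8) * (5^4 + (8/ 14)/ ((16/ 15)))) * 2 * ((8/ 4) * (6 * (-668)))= 10108817280/ 7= 1444116754.29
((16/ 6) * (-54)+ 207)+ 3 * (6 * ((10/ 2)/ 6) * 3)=108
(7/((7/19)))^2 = 361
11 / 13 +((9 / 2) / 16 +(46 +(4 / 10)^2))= 491789 / 10400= 47.29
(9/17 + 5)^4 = 78074896/83521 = 934.79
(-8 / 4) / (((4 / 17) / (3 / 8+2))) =-323 / 16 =-20.19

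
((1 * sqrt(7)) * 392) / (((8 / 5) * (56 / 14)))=245 * sqrt(7) / 4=162.05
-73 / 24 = -3.04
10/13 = 0.77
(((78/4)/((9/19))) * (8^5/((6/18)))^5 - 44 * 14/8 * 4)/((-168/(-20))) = 944803862227729917904157950/21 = 44990660106082377043055140.00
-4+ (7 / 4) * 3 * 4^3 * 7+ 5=2353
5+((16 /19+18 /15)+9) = 1524 /95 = 16.04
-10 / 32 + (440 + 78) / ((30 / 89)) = 368741 / 240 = 1536.42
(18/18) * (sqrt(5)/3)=sqrt(5)/3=0.75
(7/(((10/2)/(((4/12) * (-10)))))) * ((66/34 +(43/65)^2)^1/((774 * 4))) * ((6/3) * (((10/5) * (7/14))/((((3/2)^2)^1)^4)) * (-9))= 153088768/60790453425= 0.00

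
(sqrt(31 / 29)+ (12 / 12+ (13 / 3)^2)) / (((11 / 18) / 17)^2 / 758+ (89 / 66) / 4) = 195184242 * sqrt(899) / 1908231349+ 3860310564 / 65801081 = 61.73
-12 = -12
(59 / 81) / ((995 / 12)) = 236 / 26865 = 0.01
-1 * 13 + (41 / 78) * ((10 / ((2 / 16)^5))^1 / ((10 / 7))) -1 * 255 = 4691756 / 39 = 120301.44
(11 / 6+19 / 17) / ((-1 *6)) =-301 / 612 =-0.49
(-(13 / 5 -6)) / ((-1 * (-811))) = 17 / 4055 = 0.00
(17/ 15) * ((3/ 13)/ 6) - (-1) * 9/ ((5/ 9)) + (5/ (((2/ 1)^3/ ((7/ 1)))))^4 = 382.61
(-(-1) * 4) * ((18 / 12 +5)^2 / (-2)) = -169 / 2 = -84.50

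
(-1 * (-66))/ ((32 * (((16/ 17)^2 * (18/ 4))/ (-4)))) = -3179/ 1536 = -2.07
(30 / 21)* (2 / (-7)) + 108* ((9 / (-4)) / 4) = -11987 / 196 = -61.16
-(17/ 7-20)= 123/ 7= 17.57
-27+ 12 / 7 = -177 / 7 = -25.29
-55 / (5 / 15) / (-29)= 165 / 29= 5.69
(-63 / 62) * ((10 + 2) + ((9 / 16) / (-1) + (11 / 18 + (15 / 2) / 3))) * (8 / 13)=-14665 / 1612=-9.10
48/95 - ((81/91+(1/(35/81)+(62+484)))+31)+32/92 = -115195317/198835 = -579.35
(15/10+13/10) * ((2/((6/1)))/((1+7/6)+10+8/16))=7/95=0.07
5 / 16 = 0.31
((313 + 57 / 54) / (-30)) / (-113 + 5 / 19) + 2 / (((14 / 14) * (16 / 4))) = 685747 / 1156680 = 0.59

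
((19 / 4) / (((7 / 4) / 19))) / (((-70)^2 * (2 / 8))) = 361 / 8575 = 0.04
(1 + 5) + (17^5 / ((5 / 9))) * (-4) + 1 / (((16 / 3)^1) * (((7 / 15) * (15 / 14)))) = -408918561 / 40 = -10222964.02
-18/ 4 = -9/ 2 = -4.50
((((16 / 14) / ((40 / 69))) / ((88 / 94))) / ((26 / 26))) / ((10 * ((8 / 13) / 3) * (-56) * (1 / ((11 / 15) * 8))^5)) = -13167998272 / 103359375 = -127.40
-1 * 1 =-1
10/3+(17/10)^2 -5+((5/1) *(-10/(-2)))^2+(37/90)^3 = 456567463/729000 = 626.29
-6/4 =-3/2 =-1.50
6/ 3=2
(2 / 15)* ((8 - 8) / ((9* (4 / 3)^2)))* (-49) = 0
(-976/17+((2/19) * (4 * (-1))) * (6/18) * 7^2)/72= -7787/8721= -0.89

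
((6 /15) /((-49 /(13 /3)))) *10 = -52 /147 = -0.35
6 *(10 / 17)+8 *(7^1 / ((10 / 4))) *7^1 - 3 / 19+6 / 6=260292 / 1615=161.17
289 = 289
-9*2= -18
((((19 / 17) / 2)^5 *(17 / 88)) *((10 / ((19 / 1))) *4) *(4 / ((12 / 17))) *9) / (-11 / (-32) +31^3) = 1954815 / 51520434889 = 0.00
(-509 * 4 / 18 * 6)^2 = 4145296 / 9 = 460588.44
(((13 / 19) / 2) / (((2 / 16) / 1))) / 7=52 / 133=0.39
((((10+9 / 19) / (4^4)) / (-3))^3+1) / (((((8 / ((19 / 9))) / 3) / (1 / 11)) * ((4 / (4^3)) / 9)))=3107015082089 / 299800461312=10.36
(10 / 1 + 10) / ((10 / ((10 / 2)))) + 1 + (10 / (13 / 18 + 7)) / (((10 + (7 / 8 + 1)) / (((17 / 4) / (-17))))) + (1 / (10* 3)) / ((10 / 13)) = 8728033 / 792300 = 11.02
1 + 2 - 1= 2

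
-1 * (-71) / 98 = 71 / 98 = 0.72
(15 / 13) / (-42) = -5 / 182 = -0.03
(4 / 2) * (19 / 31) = 1.23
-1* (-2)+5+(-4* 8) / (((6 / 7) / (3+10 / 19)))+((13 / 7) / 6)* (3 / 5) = -496609 / 3990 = -124.46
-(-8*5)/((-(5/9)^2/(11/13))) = -7128/65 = -109.66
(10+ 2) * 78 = 936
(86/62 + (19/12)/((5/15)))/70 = 761/8680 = 0.09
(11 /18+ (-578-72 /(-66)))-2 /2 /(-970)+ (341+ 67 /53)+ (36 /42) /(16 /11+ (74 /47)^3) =-472053423763049 /2018419423020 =-233.87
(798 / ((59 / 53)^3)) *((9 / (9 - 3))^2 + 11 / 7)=908000823 / 410758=2210.55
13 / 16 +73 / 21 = 1441 / 336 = 4.29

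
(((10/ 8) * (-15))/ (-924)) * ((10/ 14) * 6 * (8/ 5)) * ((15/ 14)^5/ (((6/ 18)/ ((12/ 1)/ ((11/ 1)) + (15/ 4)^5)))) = 437.73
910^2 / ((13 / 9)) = 573300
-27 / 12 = -9 / 4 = -2.25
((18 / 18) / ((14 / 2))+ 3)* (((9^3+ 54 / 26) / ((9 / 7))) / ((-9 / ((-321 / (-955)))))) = -828608 / 12415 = -66.74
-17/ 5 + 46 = 213/ 5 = 42.60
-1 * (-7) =7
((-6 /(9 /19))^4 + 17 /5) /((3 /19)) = 198114083 /1215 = 163056.86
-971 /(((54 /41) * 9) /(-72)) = 159244 /27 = 5897.93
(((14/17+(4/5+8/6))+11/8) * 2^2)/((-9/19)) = -167903/4590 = -36.58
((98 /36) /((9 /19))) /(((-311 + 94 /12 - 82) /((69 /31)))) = -21413 /644769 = -0.03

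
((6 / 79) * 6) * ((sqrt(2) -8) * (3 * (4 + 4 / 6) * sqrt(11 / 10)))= 252 * sqrt(110) * (-8 + sqrt(2)) / 395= -44.07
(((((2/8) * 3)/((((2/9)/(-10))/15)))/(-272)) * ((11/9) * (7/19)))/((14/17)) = 2475/2432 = 1.02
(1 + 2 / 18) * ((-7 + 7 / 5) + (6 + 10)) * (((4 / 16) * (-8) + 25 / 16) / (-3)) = 91 / 54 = 1.69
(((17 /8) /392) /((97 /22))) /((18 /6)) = 187 /456288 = 0.00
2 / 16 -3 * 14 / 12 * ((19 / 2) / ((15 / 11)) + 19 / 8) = -7817 / 240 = -32.57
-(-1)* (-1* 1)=-1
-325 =-325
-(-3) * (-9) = -27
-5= -5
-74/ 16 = -37/ 8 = -4.62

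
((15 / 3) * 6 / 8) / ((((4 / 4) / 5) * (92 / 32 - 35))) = -150 / 257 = -0.58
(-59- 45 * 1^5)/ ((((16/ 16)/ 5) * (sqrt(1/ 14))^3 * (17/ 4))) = -29120 * sqrt(14)/ 17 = -6409.24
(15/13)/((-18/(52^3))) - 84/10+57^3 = 2642569/15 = 176171.27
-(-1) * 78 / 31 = 78 / 31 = 2.52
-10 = -10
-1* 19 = -19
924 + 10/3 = 2782/3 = 927.33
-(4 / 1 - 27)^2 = -529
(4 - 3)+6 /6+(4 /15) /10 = 152 /75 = 2.03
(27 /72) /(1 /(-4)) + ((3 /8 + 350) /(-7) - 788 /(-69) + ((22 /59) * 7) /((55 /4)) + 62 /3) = -7324407 /379960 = -19.28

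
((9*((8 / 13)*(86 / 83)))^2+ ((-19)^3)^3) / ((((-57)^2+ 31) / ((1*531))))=-39897879528209782725 / 763742096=-52239990092.43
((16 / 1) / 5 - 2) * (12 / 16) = 9 / 10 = 0.90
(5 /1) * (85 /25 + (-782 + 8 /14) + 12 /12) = -27196 /7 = -3885.14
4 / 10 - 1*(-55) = 277 / 5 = 55.40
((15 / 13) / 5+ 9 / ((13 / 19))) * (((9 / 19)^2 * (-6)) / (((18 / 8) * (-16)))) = 2349 / 4693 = 0.50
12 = 12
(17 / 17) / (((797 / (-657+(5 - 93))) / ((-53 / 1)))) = 39485 / 797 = 49.54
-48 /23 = -2.09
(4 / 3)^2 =16 / 9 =1.78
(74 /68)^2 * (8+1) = 12321 /1156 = 10.66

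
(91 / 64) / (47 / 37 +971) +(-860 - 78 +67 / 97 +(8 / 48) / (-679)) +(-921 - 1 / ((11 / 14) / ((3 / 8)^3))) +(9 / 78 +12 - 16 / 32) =-25536680501357 / 13827830016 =-1846.76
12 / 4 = 3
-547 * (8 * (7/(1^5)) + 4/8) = -61811/2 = -30905.50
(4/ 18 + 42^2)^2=252110884/ 81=3112480.05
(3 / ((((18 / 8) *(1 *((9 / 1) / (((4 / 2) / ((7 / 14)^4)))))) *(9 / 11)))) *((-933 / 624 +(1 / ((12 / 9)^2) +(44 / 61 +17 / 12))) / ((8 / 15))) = 2523290 / 192699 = 13.09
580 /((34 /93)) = 26970 /17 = 1586.47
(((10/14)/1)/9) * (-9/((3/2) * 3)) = -10/63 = -0.16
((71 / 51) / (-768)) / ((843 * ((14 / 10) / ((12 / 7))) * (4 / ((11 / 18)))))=-0.00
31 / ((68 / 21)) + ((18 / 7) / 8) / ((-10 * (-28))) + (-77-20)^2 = 1255307633 / 133280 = 9418.57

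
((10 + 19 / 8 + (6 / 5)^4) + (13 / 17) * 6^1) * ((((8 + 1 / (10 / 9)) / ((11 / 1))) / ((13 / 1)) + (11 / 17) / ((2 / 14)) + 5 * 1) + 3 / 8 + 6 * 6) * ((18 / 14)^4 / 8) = 47453856823599327 / 158761803200000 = 298.90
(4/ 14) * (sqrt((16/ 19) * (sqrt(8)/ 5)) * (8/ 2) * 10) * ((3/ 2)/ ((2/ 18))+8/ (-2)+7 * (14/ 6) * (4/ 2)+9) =9824 * 2^(3/ 4) * sqrt(95)/ 399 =403.60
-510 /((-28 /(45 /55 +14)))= 41565 /154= 269.90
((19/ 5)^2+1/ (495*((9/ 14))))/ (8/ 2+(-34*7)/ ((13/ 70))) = -4182373/ 369943200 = -0.01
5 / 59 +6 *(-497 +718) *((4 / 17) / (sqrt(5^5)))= 5 / 59 +312 *sqrt(5) / 125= 5.67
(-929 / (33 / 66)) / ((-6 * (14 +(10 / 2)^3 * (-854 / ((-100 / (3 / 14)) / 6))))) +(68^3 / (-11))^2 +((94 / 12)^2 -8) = 9869743702645381 / 12079188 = 817086686.84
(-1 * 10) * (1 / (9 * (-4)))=5 / 18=0.28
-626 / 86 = -313 / 43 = -7.28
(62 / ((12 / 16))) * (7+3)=2480 / 3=826.67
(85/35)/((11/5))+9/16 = 2053/1232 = 1.67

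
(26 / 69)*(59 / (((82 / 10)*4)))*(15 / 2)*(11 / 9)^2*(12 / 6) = 2320175 / 152766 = 15.19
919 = 919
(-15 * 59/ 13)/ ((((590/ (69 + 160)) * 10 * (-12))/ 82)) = 9389/ 520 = 18.06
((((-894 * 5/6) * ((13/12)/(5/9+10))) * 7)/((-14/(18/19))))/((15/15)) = 52299/1444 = 36.22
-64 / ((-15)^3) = 64 / 3375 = 0.02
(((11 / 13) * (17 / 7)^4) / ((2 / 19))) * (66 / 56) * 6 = 1728133011 / 873964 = 1977.35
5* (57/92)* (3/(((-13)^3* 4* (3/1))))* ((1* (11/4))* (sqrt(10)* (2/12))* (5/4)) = -5225* sqrt(10)/25871872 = -0.00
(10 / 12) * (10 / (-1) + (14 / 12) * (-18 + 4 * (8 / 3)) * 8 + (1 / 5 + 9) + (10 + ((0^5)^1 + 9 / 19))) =-50249 / 1026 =-48.98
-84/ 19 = -4.42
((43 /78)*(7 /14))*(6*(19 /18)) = 817 /468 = 1.75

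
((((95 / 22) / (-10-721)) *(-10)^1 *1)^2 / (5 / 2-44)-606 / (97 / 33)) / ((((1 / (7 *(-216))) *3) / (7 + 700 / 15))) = 2902820059448205792 / 520558989731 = 5576351.80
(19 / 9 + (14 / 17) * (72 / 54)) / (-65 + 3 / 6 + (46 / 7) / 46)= -6874 / 137853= -0.05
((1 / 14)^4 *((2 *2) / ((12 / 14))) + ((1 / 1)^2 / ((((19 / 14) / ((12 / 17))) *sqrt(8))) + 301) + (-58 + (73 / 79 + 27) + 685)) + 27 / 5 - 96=42 *sqrt(2) / 323 + 2813722691 / 3251640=865.51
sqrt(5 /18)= sqrt(10) /6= 0.53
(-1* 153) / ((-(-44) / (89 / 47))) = -13617 / 2068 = -6.58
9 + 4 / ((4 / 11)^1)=20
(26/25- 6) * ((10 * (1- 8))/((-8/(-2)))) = 434/5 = 86.80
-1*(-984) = 984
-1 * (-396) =396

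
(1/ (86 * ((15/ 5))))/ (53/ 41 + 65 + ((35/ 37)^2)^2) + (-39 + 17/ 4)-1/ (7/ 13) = -681684280092761/ 18621648745476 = -36.61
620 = 620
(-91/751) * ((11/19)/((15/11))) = -11011/214035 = -0.05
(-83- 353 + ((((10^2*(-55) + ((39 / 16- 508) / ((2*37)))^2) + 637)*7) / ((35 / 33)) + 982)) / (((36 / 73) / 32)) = -1776188377647 / 876160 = -2027242.03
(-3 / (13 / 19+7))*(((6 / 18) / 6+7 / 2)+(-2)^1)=-133 / 219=-0.61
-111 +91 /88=-109.97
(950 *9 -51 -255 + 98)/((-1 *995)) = -8342/995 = -8.38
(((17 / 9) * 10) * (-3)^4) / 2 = 765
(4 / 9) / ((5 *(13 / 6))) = 0.04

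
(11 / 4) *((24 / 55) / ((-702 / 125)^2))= 3125 / 82134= 0.04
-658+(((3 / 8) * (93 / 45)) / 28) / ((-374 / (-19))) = -275622451 / 418880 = -658.00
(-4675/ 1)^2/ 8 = 21855625/ 8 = 2731953.12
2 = 2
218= 218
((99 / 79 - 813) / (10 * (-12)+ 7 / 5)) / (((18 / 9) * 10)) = 16032 / 46847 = 0.34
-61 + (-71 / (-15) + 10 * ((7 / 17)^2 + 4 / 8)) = -214891 / 4335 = -49.57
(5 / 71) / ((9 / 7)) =35 / 639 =0.05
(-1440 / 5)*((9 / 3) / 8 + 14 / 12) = -444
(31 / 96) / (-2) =-0.16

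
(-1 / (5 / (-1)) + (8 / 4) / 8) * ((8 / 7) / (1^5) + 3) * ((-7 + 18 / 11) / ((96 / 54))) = -138591 / 24640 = -5.62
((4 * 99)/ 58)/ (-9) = -22/ 29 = -0.76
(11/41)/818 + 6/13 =201371/435994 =0.46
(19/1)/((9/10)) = 21.11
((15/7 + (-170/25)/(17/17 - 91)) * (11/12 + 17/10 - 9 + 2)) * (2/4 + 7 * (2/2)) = -459461/6300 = -72.93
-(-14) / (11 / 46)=644 / 11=58.55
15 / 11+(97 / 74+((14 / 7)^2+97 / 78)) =125683 / 15873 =7.92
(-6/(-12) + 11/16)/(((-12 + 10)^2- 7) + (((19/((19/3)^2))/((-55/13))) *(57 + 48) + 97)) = 3971/275024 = 0.01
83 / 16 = 5.19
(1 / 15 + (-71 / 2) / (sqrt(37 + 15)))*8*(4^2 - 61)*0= 0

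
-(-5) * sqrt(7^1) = 5 * sqrt(7) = 13.23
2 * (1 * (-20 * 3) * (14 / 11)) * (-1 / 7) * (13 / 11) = 3120 / 121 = 25.79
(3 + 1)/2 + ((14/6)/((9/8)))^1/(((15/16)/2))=2602/405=6.42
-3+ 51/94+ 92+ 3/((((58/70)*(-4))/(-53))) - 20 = 640701/5452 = 117.52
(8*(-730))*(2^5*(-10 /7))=1868800 /7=266971.43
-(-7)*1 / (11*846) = 7 / 9306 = 0.00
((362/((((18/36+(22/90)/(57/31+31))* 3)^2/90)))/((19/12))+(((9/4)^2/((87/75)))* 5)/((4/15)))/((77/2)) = 6098380502367375/26201776507808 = 232.75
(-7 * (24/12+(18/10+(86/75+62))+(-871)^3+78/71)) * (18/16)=36945651684207/7100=5203612913.27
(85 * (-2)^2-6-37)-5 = 292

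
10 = 10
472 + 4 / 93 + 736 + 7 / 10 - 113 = 1019041 / 930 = 1095.74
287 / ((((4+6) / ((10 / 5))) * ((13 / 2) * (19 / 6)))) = 3444 / 1235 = 2.79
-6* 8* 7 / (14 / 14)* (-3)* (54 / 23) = 54432 / 23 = 2366.61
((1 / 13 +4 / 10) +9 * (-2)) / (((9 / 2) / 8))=-18224 / 585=-31.15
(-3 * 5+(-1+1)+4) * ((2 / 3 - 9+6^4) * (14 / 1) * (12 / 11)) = -216328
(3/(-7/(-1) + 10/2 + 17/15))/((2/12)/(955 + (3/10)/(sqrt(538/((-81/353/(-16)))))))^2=2088585 * sqrt(189914)/37413058 + 22447538534219049/2993044640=7499925.34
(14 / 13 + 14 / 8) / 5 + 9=2487 / 260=9.57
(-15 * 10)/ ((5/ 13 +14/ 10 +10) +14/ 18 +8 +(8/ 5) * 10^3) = -87750/ 948029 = -0.09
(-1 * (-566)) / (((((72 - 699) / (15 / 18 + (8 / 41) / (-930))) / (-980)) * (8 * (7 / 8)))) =83907236 / 796917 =105.29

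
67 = 67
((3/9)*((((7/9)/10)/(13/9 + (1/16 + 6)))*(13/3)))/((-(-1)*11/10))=1456/107019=0.01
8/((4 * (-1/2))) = -4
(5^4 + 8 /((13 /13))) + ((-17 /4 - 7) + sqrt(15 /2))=sqrt(30) /2 + 2487 /4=624.49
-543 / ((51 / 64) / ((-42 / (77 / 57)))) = 3961728 / 187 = 21185.71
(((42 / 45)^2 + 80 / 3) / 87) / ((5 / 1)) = 6196 / 97875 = 0.06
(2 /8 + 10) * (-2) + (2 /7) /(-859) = -246537 /12026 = -20.50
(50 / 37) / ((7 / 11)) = 550 / 259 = 2.12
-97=-97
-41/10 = -4.10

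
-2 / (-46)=1 / 23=0.04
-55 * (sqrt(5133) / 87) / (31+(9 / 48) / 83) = -73040 * sqrt(5133) / 3581877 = -1.46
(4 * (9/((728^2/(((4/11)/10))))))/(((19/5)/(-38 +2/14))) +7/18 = 339201419/872287416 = 0.39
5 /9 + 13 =122 /9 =13.56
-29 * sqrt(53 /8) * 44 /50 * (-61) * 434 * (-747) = -3154284441 * sqrt(106) /25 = -1299013838.56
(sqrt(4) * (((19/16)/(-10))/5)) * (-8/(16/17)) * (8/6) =323/600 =0.54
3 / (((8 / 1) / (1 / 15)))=1 / 40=0.02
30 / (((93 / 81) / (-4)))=-3240 / 31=-104.52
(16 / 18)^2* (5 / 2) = 1.98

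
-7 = -7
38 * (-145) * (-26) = 143260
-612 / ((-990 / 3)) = 102 / 55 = 1.85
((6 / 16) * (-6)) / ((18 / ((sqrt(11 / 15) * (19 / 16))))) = -19 * sqrt(165) / 1920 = -0.13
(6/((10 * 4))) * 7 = 21/20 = 1.05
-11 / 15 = -0.73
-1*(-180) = 180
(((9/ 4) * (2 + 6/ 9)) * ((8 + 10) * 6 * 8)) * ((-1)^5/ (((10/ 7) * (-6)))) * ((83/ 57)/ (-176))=-5229/ 1045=-5.00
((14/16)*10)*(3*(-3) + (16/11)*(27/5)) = -441/44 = -10.02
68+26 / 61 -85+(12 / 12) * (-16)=-1987 / 61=-32.57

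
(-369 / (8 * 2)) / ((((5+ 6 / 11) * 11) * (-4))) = 369 / 3904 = 0.09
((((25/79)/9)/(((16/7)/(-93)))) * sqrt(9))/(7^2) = -775/8848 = -0.09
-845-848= -1693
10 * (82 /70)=82 /7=11.71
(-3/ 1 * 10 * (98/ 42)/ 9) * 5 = -350/ 9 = -38.89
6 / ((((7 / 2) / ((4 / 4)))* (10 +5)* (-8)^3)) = -0.00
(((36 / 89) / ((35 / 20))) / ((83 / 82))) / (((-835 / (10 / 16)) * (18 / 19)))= -1558 / 8635403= -0.00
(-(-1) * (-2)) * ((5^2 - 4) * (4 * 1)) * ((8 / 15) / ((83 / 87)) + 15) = -1084776 / 415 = -2613.92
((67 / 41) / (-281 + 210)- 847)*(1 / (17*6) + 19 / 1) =-2390480638 / 148461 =-16101.74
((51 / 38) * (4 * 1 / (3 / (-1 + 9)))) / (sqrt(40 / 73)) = 68 * sqrt(730) / 95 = 19.34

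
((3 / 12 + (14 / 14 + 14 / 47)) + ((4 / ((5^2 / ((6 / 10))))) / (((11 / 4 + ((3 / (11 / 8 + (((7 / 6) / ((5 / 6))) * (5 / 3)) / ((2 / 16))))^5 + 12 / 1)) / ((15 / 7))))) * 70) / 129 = 1201432553577555943 / 61401066609767318540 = 0.02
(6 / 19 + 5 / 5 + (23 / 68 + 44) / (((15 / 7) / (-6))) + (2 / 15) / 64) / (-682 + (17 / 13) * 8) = 0.18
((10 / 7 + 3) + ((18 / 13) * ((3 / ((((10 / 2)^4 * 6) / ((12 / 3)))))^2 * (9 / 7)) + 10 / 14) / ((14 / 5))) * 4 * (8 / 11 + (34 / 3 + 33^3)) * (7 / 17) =368686214208558 / 1329453125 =277321.71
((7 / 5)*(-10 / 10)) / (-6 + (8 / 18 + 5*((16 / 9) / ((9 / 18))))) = -63 / 550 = -0.11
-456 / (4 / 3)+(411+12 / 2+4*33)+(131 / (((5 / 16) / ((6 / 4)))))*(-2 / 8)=249 / 5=49.80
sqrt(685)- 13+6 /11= -137 /11+sqrt(685)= 13.72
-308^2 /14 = -6776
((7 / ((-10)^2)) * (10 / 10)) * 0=0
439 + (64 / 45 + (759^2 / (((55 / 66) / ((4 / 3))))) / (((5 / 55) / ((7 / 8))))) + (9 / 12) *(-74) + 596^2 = 830452349 / 90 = 9227248.32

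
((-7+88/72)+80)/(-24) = -167/54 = -3.09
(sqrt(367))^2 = 367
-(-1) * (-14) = -14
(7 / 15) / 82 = 7 / 1230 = 0.01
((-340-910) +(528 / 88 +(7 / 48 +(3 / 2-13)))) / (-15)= 60257 / 720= 83.69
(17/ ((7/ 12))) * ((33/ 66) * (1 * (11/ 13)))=1122/ 91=12.33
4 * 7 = 28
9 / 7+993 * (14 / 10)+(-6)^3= 41142 / 35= 1175.49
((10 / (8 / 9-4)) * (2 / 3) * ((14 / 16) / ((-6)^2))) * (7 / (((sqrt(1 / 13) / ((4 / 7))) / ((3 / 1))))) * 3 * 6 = -45 * sqrt(13) / 4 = -40.56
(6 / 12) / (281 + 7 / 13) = 13 / 7320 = 0.00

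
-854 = -854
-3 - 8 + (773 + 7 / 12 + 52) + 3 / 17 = 166211 / 204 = 814.76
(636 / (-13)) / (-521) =636 / 6773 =0.09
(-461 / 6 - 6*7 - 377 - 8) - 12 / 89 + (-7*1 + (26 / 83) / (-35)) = -792663469 / 1551270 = -510.98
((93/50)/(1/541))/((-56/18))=-452817/1400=-323.44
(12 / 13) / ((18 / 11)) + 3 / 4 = 205 / 156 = 1.31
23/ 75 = 0.31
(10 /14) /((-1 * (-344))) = 5 /2408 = 0.00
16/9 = 1.78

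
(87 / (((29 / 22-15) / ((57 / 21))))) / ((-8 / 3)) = 54549 / 8428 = 6.47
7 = 7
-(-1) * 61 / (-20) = -61 / 20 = -3.05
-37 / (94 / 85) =-3145 / 94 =-33.46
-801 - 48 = -849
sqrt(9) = 3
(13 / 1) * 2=26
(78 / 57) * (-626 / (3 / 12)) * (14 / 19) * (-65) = 59244640 / 361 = 164112.58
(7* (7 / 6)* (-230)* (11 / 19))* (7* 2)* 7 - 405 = -6097615 / 57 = -106975.70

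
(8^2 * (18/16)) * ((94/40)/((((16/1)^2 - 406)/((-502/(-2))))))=-35391/125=-283.13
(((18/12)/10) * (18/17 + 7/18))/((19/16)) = 886/4845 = 0.18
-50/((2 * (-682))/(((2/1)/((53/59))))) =1475/18073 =0.08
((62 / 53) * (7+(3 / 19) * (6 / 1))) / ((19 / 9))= 84258 / 19133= 4.40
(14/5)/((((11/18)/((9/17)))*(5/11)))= 2268/425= 5.34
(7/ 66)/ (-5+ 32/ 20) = -0.03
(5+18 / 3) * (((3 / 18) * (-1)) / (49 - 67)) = 11 / 108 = 0.10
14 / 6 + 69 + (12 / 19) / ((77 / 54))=71.78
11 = 11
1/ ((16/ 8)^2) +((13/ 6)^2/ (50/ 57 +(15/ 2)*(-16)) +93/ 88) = 567977/ 448140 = 1.27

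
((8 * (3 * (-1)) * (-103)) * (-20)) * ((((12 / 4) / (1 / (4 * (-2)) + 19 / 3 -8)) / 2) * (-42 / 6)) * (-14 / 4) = 43606080 / 43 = 1014094.88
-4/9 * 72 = -32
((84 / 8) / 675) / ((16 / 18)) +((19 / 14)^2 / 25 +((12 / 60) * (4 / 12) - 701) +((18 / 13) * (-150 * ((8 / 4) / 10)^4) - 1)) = -536742163 / 764400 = -702.17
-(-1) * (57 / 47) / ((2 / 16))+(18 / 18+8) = 879 / 47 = 18.70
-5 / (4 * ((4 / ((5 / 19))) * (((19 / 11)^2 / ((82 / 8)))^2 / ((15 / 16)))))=-0.91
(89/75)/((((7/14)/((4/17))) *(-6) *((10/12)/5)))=-712/1275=-0.56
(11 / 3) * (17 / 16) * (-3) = -187 / 16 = -11.69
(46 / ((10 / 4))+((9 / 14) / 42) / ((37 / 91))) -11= 38527 / 5180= 7.44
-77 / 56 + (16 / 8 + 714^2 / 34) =119957 / 8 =14994.62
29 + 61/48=1453/48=30.27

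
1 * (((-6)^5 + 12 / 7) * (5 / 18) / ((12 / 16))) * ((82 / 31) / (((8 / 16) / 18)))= -59499200 / 217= -274189.86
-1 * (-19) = 19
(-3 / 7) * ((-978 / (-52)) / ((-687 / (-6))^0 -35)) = 1467 / 6188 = 0.24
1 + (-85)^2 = 7226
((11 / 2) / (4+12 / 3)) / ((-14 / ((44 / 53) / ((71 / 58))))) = -3509 / 105364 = -0.03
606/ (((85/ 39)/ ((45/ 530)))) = 106353/ 4505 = 23.61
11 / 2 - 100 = -189 / 2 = -94.50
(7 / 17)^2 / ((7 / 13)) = 91 / 289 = 0.31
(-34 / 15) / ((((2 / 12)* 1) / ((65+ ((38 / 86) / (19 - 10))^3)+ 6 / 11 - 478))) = 5609.38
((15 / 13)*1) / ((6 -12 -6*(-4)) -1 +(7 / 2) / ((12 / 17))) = 0.05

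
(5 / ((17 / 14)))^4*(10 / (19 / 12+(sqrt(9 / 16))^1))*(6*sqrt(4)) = 1234800000 / 83521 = 14784.31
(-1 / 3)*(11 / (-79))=0.05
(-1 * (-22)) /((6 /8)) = 88 /3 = 29.33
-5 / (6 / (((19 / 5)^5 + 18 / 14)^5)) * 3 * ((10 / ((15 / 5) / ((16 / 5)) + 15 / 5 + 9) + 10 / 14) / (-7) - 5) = 8337968144892584798855147580260761794016 / 2032201302051544189453125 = 4102924319788228.78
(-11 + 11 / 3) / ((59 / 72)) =-528 / 59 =-8.95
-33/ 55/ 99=-1/ 165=-0.01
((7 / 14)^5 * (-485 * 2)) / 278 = -485 / 4448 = -0.11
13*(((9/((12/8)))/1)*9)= 702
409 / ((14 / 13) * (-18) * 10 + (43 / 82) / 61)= -26595634 / 12604481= -2.11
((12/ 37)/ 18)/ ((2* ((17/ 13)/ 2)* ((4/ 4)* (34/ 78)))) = 338/ 10693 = 0.03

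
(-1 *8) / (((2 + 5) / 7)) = -8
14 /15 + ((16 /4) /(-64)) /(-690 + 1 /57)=8810551 /9438960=0.93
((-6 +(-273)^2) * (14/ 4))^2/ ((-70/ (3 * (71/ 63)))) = -131437034853/ 40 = -3285925871.32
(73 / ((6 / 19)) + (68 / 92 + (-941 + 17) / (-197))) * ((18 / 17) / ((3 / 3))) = 1135077 / 4531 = 250.51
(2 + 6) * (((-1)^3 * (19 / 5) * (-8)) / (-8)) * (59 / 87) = -8968 / 435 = -20.62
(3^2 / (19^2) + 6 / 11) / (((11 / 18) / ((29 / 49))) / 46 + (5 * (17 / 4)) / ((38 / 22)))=27193590 / 587608307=0.05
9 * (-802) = -7218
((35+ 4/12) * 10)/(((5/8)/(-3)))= -1696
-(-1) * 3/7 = 0.43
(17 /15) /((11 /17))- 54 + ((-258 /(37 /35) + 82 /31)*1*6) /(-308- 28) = -63507029 /1324785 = -47.94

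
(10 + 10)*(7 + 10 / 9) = 1460 / 9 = 162.22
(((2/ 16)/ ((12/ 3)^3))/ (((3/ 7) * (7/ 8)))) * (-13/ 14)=-13/ 2688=-0.00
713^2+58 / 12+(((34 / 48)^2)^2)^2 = 55959416398781569 / 110075314176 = 508373.90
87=87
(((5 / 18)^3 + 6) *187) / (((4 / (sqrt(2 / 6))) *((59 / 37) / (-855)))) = -23082579685 *sqrt(3) / 458784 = -87143.84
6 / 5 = 1.20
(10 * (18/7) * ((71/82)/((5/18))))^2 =529184016/82369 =6424.55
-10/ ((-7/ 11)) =110/ 7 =15.71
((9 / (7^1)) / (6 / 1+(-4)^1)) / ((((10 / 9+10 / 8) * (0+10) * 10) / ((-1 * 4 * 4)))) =-648 / 14875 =-0.04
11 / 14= 0.79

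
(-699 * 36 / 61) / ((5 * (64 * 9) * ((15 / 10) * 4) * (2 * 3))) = -233 / 58560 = -0.00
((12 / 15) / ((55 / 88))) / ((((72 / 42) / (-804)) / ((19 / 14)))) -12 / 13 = -265084 / 325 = -815.64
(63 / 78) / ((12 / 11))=77 / 104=0.74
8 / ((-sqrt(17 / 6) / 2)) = -16 * sqrt(102) / 17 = -9.51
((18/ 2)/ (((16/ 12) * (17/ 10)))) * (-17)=-67.50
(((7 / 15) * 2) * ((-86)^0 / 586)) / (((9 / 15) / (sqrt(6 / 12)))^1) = 7 * sqrt(2) / 5274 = 0.00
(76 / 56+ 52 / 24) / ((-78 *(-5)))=37 / 4095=0.01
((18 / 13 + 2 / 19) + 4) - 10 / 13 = 1166 / 247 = 4.72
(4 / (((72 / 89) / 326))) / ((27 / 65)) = 942955 / 243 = 3880.47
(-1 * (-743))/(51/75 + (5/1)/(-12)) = 222900/79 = 2821.52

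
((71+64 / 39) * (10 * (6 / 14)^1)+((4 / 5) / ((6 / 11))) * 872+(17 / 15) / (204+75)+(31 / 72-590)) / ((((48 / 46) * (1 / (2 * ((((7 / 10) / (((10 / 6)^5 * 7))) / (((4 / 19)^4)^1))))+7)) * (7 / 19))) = 520885221016139619 / 1426055803739840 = 365.26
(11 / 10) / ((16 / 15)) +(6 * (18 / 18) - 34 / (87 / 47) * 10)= -491785 / 2784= -176.65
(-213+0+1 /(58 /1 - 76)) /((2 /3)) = -3835 /12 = -319.58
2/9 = 0.22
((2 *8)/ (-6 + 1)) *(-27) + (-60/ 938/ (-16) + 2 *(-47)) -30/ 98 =-1037707/ 131320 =-7.90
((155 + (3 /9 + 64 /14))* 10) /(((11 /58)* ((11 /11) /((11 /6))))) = 973820 /63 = 15457.46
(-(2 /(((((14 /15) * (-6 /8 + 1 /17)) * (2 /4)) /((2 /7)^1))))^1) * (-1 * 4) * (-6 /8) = 12240 /2303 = 5.31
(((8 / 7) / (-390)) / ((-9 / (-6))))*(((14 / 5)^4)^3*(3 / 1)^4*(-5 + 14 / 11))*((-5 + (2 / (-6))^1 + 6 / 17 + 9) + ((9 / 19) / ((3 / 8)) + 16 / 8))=56241073799763492864 / 56383056640625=997481.82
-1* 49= -49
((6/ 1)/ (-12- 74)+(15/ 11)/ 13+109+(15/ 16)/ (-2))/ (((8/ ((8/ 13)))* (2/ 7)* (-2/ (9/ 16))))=-8.22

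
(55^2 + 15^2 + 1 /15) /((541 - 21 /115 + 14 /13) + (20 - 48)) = 14576549 /2304816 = 6.32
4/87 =0.05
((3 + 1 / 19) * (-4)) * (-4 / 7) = 928 / 133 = 6.98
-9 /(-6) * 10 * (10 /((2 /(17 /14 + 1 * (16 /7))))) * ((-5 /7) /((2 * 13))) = -375 /52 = -7.21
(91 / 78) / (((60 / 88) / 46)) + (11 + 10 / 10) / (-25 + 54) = 103258 / 1305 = 79.12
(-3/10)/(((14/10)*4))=-3/56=-0.05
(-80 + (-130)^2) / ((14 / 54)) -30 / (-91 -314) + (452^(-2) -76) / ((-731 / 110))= 53869865936389 / 830189304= 64888.65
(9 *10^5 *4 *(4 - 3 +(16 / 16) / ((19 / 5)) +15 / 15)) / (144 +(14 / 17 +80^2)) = 1315800000 / 1056989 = 1244.86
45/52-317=-16439/52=-316.13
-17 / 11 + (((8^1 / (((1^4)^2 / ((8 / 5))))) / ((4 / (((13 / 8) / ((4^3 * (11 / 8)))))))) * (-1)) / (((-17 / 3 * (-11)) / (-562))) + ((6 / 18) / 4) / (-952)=-6999821 / 6911520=-1.01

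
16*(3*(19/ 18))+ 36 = 86.67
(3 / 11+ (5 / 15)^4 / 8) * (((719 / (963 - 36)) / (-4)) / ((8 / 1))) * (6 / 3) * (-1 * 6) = 1405645 / 17620416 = 0.08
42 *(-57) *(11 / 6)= -4389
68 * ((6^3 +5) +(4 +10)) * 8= 127840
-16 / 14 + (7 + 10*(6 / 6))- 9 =48 / 7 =6.86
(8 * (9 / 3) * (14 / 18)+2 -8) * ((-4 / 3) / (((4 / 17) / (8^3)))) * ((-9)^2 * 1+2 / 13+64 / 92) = -8094493696 / 2691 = -3007987.25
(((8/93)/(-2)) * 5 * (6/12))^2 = 100/8649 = 0.01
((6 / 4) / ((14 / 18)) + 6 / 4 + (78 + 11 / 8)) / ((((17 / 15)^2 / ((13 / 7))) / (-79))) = -1071494775 / 113288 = -9458.15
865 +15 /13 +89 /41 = 462817 /533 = 868.32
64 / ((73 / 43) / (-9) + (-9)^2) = 12384 / 15637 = 0.79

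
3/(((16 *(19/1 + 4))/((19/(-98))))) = -57/36064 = -0.00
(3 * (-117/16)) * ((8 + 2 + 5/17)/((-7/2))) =8775/136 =64.52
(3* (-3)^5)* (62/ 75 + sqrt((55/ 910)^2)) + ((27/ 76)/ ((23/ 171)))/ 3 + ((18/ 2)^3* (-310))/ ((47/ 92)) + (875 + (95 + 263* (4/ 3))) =-13034803529707/ 29511300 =-441688.56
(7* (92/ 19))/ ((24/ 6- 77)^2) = 644/ 101251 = 0.01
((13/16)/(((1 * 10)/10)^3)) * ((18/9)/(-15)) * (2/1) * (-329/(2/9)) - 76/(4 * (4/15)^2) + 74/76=82933/1520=54.56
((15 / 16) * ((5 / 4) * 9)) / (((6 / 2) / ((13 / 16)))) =2925 / 1024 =2.86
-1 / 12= -0.08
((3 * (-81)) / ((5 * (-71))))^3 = 14348907 / 44738875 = 0.32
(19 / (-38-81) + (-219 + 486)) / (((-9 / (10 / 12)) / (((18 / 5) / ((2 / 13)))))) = -206401 / 357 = -578.15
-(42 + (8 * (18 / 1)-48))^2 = -19044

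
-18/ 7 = -2.57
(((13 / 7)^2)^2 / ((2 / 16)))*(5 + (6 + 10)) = 685464 / 343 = 1998.44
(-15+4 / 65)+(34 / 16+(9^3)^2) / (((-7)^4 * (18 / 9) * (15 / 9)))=128508319 / 2497040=51.46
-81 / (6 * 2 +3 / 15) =-405 / 61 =-6.64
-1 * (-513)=513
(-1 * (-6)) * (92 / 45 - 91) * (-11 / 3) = 88066 / 45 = 1957.02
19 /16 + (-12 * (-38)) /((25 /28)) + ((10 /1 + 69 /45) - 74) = 539329 /1200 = 449.44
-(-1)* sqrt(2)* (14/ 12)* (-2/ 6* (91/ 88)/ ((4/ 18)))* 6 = -1911* sqrt(2)/ 176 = -15.36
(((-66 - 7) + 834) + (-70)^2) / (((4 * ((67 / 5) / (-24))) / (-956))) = 162357480 / 67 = 2423245.97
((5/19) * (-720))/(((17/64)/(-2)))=460800/323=1426.63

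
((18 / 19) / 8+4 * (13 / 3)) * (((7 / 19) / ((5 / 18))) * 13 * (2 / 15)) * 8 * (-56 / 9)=-162215872 / 81225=-1997.12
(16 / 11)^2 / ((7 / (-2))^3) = -2048 / 41503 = -0.05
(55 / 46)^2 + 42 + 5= 102477 / 2116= 48.43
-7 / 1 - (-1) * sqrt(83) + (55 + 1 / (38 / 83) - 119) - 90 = -6035 / 38 + sqrt(83) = -149.71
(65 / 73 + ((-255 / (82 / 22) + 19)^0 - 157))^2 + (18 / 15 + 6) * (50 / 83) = 10643375747 / 442307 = 24063.32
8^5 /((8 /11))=45056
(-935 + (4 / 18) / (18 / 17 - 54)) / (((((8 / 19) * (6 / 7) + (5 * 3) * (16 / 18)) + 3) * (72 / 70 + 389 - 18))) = -3525480077 / 23417877870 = -0.15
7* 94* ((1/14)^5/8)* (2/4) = 47/614656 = 0.00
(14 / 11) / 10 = 7 / 55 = 0.13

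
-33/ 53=-0.62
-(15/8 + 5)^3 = -166375/512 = -324.95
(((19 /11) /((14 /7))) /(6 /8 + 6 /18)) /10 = 57 /715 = 0.08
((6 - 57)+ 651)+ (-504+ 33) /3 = 443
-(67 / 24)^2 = -7.79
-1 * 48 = -48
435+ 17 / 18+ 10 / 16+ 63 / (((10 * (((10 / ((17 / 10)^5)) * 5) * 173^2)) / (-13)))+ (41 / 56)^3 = 8074239503135136341 / 18478164600000000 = 436.96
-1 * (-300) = 300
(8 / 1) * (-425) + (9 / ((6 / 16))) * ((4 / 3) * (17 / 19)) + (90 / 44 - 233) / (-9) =-12586549 / 3762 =-3345.71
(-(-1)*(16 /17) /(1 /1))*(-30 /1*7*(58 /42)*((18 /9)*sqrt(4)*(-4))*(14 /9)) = 1039360 /153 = 6793.20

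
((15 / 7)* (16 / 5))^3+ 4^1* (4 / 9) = 1000816 / 3087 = 324.20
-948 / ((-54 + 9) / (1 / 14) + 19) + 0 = 948 / 611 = 1.55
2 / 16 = 1 / 8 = 0.12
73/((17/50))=3650/17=214.71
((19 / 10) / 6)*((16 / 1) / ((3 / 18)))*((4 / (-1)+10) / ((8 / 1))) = 114 / 5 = 22.80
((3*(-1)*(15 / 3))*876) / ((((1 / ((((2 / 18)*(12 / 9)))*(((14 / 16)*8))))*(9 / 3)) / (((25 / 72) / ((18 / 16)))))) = -1401.92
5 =5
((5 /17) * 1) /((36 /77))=385 /612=0.63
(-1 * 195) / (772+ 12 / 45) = -2925 / 11584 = -0.25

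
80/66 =40/33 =1.21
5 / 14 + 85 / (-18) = -275 / 63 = -4.37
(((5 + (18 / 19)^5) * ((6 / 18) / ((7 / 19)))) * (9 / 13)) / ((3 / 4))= 57080252 / 11859211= 4.81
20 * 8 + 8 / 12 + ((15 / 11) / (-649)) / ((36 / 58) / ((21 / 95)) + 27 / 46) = 36360885796 / 226313439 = 160.67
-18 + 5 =-13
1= 1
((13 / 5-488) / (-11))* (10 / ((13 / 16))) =77664 / 143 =543.10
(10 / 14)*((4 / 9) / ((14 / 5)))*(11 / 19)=550 / 8379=0.07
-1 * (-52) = 52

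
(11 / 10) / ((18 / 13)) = 143 / 180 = 0.79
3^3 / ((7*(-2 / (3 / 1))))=-81 / 14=-5.79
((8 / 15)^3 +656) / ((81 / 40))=17716096 / 54675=324.03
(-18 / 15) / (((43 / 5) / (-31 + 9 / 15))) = 912 / 215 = 4.24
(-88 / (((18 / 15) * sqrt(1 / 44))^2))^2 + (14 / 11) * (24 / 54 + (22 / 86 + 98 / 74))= 10249289292740 / 1417581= 7230126.03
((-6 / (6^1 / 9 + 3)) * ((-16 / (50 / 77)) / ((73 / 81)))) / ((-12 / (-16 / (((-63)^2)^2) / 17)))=64 / 287322525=0.00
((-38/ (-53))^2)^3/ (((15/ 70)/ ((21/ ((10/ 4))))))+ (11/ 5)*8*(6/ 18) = 3720894373144/ 332465416935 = 11.19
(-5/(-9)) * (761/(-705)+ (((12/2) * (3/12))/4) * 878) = 182.32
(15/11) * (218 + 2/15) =297.45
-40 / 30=-4 / 3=-1.33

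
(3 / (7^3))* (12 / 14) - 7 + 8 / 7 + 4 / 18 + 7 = 29660 / 21609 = 1.37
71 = 71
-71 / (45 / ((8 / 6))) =-284 / 135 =-2.10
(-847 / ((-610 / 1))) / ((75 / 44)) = 18634 / 22875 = 0.81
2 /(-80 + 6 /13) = -13 /517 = -0.03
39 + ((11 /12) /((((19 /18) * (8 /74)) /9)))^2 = 121659177 /23104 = 5265.72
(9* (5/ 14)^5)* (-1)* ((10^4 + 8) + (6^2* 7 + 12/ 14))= -536.58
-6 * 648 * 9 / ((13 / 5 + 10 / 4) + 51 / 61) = -7115040 / 1207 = -5894.81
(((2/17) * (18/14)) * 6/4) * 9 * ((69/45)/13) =1863/7735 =0.24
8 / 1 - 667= -659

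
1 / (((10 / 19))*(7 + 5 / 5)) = 19 / 80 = 0.24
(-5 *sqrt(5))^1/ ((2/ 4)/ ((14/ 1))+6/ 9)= -420 *sqrt(5)/ 59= -15.92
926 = 926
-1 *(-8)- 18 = -10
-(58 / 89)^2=-3364 / 7921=-0.42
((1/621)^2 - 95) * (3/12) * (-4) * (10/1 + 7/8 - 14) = -457948675/1542564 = -296.87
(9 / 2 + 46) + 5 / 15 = 305 / 6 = 50.83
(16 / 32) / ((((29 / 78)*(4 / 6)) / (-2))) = -117 / 29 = -4.03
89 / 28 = 3.18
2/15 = 0.13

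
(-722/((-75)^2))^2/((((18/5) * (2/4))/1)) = 521284/56953125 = 0.01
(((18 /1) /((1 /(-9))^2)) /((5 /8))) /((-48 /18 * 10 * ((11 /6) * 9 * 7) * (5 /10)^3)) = -11664 /1925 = -6.06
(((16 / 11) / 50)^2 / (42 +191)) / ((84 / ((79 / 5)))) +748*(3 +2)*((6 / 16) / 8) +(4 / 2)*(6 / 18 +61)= 2940324332783 / 9867550000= 297.98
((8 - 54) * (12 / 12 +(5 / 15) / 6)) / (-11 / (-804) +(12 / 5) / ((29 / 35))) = -3396364 / 203565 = -16.68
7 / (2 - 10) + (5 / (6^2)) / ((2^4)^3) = -129019 / 147456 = -0.87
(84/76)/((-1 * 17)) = -21/323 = -0.07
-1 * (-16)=16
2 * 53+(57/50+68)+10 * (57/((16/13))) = 127653/200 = 638.26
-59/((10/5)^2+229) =-59/233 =-0.25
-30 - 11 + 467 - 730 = -304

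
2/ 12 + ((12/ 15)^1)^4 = 2161/ 3750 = 0.58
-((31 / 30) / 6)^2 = -961 / 32400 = -0.03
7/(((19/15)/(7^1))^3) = 8103375/6859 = 1181.42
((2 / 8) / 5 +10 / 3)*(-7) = -1421 / 60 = -23.68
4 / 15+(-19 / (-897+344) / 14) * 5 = 32393 / 116130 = 0.28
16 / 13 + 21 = 289 / 13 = 22.23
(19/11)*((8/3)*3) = 152/11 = 13.82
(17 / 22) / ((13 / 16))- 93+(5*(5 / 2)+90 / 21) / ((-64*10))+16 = -19494721 / 256256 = -76.08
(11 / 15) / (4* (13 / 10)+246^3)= 11 / 223304118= 0.00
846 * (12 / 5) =10152 / 5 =2030.40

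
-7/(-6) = 7/6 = 1.17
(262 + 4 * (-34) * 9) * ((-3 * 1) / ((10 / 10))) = 2886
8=8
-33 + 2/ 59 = -1945/ 59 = -32.97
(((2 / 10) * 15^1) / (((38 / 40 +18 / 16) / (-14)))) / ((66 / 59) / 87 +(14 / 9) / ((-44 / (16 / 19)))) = 2703448440 / 2259011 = 1196.74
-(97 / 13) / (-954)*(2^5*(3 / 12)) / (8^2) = 97 / 99216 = 0.00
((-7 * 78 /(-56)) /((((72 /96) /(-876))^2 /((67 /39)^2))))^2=2343962175808147456 /1521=1541066519268998.98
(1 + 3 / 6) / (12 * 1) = 1 / 8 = 0.12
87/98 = 0.89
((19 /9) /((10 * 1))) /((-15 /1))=-19 /1350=-0.01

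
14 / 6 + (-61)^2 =11170 / 3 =3723.33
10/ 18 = 5/ 9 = 0.56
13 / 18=0.72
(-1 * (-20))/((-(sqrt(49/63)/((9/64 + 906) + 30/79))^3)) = -12998333306791461401505 * sqrt(7)/1583278391296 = -21720979441.87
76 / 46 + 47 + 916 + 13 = 22486 / 23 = 977.65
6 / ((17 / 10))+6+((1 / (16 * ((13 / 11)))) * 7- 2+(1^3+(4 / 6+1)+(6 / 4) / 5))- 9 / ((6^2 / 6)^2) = 10.62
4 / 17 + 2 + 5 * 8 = 718 / 17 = 42.24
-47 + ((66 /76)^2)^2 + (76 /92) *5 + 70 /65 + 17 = -15102522789 /623455664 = -24.22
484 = 484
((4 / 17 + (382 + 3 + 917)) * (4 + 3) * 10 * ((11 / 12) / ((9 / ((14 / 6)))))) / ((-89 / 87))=-21176.90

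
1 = 1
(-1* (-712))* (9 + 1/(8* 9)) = 57761/9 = 6417.89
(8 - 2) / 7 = 6 / 7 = 0.86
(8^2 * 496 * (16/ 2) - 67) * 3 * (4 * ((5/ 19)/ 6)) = 2538850/ 19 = 133623.68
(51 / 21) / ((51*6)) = 1 / 126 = 0.01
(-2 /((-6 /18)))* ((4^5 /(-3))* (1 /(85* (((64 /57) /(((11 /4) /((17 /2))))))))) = -10032 /1445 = -6.94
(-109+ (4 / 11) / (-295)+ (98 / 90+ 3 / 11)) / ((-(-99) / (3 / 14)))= -628723 / 2698542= -0.23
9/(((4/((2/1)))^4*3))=3/16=0.19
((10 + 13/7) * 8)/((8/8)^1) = 664/7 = 94.86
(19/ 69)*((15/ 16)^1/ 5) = 19/ 368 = 0.05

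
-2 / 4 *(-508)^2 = -129032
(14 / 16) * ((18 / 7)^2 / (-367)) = -81 / 5138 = -0.02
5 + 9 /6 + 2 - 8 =1 /2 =0.50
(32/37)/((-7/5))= -160/259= -0.62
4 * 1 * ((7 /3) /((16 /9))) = 21 /4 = 5.25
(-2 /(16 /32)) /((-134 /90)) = 180 /67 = 2.69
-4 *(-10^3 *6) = 24000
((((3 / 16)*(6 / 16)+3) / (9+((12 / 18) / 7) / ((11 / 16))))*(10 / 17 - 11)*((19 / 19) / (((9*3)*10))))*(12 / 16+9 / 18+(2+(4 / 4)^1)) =-595133 / 10808320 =-0.06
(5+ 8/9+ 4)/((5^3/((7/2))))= 0.28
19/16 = 1.19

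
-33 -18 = -51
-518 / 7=-74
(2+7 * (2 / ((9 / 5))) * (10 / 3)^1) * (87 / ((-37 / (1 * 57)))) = -415454 / 111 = -3742.83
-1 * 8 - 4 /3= -28 /3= -9.33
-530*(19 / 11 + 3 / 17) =-188680 / 187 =-1008.98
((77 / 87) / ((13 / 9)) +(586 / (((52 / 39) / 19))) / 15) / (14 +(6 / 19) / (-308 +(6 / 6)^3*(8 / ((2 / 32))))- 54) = -119760933 / 8595977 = -13.93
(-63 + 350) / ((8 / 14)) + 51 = 2213 / 4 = 553.25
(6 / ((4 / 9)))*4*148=7992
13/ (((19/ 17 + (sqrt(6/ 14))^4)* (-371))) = -1547/ 57452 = -0.03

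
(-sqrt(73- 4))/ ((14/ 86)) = -43*sqrt(69)/ 7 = -51.03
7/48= 0.15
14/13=1.08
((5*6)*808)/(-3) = -8080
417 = 417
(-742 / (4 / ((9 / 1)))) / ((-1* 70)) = 477 / 20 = 23.85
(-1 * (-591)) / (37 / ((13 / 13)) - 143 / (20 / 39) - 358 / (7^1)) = -27580 / 13673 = -2.02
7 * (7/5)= 9.80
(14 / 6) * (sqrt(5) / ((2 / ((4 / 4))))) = 7 * sqrt(5) / 6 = 2.61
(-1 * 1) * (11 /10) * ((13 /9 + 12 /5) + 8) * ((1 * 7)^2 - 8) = -240383 /450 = -534.18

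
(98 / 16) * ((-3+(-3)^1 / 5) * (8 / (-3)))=294 / 5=58.80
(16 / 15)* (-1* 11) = -176 / 15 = -11.73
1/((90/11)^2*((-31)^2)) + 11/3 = 28541821/7784100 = 3.67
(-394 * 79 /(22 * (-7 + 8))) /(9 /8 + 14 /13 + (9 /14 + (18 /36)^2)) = -11329864 /24783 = -457.16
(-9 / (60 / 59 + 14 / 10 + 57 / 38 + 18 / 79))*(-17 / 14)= 3565665 / 1352323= 2.64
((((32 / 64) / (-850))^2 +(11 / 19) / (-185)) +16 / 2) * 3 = 48741008109 / 2031670000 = 23.99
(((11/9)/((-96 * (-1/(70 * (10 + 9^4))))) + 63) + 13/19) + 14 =48704497/8208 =5933.78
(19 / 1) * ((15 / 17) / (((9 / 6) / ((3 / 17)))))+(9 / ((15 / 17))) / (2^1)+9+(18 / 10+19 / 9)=519769 / 26010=19.98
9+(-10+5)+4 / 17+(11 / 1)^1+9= 412 / 17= 24.24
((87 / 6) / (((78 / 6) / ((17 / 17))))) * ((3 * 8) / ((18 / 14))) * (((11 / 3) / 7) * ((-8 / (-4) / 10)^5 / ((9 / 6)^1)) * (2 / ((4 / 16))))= 20416 / 1096875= 0.02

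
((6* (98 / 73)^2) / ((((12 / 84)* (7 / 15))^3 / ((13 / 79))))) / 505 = 505650600 / 42520091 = 11.89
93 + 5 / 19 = 1772 / 19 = 93.26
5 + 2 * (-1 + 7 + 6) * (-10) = -235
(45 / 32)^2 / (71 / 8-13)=-675 / 1408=-0.48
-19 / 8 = -2.38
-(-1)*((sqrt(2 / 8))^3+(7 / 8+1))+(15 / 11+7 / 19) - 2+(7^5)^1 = 3513025 / 209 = 16808.73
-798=-798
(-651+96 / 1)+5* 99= -60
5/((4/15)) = 18.75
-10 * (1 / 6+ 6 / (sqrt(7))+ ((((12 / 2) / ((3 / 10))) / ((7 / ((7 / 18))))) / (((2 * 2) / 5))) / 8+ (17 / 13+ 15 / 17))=-402625 / 15912 - 60 * sqrt(7) / 7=-47.98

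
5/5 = 1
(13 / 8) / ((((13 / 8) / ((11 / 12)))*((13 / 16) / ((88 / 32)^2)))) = 1331 / 156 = 8.53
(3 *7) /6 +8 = 11.50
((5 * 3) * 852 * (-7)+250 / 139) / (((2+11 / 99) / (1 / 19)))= -111912210 / 50179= -2230.26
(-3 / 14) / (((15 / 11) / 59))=-649 / 70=-9.27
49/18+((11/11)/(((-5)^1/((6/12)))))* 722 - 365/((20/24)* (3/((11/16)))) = -61147/360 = -169.85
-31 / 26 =-1.19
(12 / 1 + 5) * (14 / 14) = 17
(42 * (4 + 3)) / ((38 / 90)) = 13230 / 19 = 696.32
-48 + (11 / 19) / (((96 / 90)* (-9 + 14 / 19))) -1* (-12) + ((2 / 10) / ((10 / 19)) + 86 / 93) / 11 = -2309398123 / 64244400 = -35.95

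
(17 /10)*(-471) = -8007 /10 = -800.70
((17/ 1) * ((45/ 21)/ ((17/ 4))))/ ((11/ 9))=540/ 77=7.01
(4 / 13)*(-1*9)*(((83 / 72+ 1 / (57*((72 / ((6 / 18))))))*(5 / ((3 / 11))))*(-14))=5464690 / 6669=819.42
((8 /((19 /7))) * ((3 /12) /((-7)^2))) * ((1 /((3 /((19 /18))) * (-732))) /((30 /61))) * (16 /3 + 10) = -23 /102060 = -0.00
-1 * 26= -26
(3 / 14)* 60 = 90 / 7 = 12.86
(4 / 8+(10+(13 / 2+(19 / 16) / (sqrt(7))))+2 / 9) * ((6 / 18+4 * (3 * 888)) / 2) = 94154.33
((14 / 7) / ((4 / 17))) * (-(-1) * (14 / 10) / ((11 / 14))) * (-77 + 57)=-3332 / 11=-302.91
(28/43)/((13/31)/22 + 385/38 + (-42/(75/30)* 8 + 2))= -0.01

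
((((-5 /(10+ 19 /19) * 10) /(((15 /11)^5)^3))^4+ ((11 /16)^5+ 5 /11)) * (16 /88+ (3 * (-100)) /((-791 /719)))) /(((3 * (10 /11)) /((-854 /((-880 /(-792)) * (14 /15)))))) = -50107.32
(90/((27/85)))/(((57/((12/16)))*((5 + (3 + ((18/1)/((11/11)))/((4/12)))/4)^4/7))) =54400/286246191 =0.00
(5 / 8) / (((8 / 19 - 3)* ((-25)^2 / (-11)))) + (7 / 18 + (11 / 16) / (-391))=134977567 / 344862000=0.39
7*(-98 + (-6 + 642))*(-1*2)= -7532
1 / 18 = 0.06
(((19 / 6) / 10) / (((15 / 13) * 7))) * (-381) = -31369 / 2100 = -14.94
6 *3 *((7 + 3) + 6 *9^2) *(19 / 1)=169632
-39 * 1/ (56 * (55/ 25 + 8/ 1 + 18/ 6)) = -65/ 1232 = -0.05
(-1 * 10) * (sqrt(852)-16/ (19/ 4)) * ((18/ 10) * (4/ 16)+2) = 1568/ 19-49 * sqrt(213) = -632.61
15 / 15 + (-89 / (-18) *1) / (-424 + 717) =5363 / 5274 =1.02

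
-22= -22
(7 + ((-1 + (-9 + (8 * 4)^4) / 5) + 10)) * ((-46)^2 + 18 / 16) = 17760934239 / 40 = 444023355.98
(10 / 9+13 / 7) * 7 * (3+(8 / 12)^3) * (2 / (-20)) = -6.85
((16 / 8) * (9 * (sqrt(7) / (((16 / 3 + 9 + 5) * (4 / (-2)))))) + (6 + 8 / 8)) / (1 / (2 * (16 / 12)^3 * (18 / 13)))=1792 / 39 - 1152 * sqrt(7) / 377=37.86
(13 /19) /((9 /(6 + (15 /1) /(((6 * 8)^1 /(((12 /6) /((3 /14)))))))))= 1391 /2052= 0.68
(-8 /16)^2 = 1 /4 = 0.25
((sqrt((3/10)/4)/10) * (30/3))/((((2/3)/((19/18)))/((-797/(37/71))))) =-1075153 * sqrt(30)/8880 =-663.16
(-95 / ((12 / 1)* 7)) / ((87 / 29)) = -95 / 252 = -0.38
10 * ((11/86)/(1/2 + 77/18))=495/1849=0.27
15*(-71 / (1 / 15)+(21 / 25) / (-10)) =-15976.26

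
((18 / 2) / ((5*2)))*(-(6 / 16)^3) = -243 / 5120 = -0.05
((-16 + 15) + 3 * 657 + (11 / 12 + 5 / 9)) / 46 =70973 / 1656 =42.86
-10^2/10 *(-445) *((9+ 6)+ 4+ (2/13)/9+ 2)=10942550/117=93526.07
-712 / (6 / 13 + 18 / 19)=-43966 / 87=-505.36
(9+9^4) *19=124830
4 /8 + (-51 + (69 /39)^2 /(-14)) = -60006 /1183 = -50.72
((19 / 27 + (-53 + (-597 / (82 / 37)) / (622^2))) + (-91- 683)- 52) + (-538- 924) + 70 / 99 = -22044020843137 / 9422172936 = -2339.59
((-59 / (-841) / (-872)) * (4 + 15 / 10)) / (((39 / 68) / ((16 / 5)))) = -44132 / 17875455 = -0.00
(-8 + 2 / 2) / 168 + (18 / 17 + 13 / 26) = 619 / 408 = 1.52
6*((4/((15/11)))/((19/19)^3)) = 88/5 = 17.60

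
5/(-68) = -0.07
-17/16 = -1.06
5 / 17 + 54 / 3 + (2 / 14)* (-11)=1990 / 119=16.72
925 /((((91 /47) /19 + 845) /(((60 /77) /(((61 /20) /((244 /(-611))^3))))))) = -1255614240000 /70504533848749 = -0.02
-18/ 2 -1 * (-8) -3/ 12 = -5/ 4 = -1.25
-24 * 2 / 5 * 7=-67.20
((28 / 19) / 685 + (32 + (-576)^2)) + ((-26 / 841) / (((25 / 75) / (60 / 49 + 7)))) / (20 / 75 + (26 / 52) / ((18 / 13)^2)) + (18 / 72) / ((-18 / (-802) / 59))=332463.75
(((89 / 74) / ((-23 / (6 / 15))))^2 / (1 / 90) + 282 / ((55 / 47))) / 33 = 3200042804 / 438141605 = 7.30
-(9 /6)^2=-2.25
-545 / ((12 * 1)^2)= -545 / 144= -3.78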